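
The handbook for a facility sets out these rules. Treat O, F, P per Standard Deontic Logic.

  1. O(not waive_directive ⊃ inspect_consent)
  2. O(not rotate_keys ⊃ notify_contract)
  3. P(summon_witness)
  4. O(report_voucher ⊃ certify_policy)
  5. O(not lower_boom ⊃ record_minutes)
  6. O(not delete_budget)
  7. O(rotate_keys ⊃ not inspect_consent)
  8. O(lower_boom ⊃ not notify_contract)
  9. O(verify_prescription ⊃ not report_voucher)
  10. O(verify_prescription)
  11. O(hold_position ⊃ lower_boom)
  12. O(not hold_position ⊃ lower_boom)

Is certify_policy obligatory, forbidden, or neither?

Premise 4 is O(report_voucher ⊃ certify_policy), but O(report_voucher) is not derivable from the premises, so it does not yield O(certify_policy).
No premise or chain of K-axiom applications forces O(certify_policy), and none forces O(not certify_policy). So certify_policy is neither obligatory nor forbidden under these norms.

Neither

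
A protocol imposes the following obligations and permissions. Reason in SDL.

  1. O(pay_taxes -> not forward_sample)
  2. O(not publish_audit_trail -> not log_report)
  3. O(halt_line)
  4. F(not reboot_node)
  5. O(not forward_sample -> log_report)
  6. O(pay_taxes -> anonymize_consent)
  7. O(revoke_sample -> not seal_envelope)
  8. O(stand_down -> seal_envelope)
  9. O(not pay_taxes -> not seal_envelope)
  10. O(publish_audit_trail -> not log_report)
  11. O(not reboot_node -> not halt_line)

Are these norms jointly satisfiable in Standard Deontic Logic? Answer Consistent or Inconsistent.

Premise 11 is O(not reboot_node -> not halt_line), but O(not reboot_node) is not derivable from the premises, so it does not yield O(not halt_line).
So O(not halt_line) is not derivable, and the apparent clash with O(halt_line) does not arise.
A world satisfying every obligation exists (e.g. anonymize_consent=false, forward_sample=true, halt_line=true, log_report=false, pay_taxes=false, publish_audit_trail=false, reboot_node=true, revoke_sample=false, seal_envelope=false, stand_down=false); no atom is both obligatory and forbidden, so the set is consistent.

Consistent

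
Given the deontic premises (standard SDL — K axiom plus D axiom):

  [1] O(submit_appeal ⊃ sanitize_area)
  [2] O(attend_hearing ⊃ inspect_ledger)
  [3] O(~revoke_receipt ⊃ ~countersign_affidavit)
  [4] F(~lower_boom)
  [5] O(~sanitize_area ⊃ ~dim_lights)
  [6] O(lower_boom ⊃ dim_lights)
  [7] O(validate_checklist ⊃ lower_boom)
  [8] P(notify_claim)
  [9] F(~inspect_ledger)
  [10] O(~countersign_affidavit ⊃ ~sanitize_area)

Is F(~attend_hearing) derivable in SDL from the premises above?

Premise 2 is O(attend_hearing ⊃ inspect_ledger); even if O(inspect_ledger) held, inferring O(attend_hearing) would be affirming the consequent — invalid.
No other premise forces O(attend_hearing). An ideal world satisfying every premise can still have ~attend_hearing true, so F(~attend_hearing) is not derivable.

No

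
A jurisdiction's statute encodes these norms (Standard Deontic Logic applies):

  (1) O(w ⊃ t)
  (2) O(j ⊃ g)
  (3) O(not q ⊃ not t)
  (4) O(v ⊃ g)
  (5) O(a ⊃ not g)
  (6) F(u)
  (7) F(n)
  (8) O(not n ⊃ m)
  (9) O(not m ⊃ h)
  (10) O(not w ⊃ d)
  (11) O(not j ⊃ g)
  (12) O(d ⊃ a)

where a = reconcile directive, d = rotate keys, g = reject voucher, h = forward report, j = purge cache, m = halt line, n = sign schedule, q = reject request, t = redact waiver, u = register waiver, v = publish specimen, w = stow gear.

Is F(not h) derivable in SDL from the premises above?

Premise 9 is O(not m ⊃ h), but O(not m) is not derivable from the premises, so it does not yield O(h).
No other premise forces O(h). An ideal world satisfying every premise can still have not h true, so F(not h) is not derivable.

No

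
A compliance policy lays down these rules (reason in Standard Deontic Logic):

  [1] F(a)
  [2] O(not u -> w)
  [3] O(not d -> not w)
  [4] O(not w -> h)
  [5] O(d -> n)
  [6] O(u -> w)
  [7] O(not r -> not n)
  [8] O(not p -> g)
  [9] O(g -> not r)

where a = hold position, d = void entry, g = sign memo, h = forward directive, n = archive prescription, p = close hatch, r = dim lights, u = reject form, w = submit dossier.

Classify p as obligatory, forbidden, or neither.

Premises 2 and 6 are O(not u -> w) and O(u -> w); every ideal world satisfies not u or u, so in either case w holds — hence O(w).
The contrapositive of premise 3 (O(not d -> not w)) is O(w -> d), and O(w) is already established, so O(d).
Premise 5 is O(d -> n); since O(d), deontic closure gives O(n).
The contrapositive of premise 7 (O(not r -> not n)) is O(n -> r), and O(n) is already established, so O(r).
Premise 9, O(g -> not r), contraposes to O(r -> not g); with O(r) we get O(not g).
Premise 8, O(not p -> g), contraposes to O(not g -> p); with O(not g) we get O(p).
Premises 1, 4 do not contribute to this derivation.
Hence p is obligatory.

Obligatory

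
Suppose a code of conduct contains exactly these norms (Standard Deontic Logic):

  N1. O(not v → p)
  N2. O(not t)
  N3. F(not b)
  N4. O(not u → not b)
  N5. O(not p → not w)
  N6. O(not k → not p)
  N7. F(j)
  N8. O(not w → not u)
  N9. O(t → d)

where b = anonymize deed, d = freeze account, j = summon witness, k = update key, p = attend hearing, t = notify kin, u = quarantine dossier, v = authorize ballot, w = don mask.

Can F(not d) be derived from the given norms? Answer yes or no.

Premise 9 is O(t → d), but O(t) is not derivable from the premises, so it does not yield O(d).
No other premise forces O(d). An ideal world satisfying every premise can still have not d true, so F(not d) is not derivable.

No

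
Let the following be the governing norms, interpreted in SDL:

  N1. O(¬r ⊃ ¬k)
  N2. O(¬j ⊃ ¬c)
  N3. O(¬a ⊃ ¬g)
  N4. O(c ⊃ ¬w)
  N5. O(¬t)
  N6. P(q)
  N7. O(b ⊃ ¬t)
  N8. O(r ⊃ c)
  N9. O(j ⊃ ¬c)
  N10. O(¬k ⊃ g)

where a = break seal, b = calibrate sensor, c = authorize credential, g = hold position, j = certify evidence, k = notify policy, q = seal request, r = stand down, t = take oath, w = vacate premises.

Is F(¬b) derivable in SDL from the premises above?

Premise 7 is O(b ⊃ ¬t); even if O(¬t) held, inferring O(b) would be affirming the consequent — invalid.
No other premise forces O(b). An ideal world satisfying every premise can still have ¬b true, so F(¬b) is not derivable.

No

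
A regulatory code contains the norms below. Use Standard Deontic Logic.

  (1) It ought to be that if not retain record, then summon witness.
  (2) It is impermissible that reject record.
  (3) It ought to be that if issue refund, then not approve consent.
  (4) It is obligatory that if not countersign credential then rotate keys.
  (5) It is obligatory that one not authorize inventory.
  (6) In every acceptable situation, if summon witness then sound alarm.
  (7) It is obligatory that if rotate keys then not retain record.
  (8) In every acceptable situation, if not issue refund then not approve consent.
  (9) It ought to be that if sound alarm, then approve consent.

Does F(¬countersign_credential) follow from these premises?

Premises 8 and 3 cover both cases: O(¬issue_refund → ¬approve_consent) and O(issue_refund → ¬approve_consent). Since ¬issue_refund ∨ issue_refund is a tautology, O(¬approve_consent) follows.
Premise 9, O(sound_alarm → approve_consent), contraposes to O(¬approve_consent → ¬sound_alarm); with O(¬approve_consent) we get O(¬sound_alarm).
Premise 6, O(summon_witness → sound_alarm), contraposes to O(¬sound_alarm → ¬summon_witness); with O(¬sound_alarm) we get O(¬summon_witness).
Premise 1, O(¬retain_record → summon_witness), contraposes to O(¬summon_witness → retain_record); with O(¬summon_witness) we get O(retain_record).
Premise 7 is O(rotate_keys → ¬retain_record); contrapositively O(retain_record → ¬rotate_keys). Since O(retain_record) holds, K gives O(¬rotate_keys).
Premise 4, O(¬countersign_credential → rotate_keys), contraposes to O(¬rotate_keys → countersign_credential); with O(¬rotate_keys) we get O(countersign_credential).
Premises 2, 5 do not contribute to this derivation.
So O(countersign_credential) holds, i.e. F(¬countersign_credential). The claim follows.

Yes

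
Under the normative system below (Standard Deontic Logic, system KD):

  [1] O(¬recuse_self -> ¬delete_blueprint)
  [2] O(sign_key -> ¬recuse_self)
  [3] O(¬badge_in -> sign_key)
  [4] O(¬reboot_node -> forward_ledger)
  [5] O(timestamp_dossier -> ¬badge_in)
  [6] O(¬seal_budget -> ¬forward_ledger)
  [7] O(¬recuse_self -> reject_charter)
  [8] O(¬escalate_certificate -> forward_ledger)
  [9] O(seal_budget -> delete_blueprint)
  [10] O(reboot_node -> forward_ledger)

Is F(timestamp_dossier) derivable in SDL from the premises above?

Premises 4 and 10 cover both cases: O(¬reboot_node -> forward_ledger) and O(reboot_node -> forward_ledger). Since ¬reboot_node ∨ reboot_node is a tautology, O(forward_ledger) follows.
Premise 6, O(¬seal_budget -> ¬forward_ledger), contraposes to O(forward_ledger -> seal_budget); with O(forward_ledger) we get O(seal_budget).
Applying K to premise 9 (O(seal_budget -> delete_blueprint)) and O(seal_budget) yields O(delete_blueprint).
The contrapositive of premise 1 (O(¬recuse_self -> ¬delete_blueprint)) is O(delete_blueprint -> recuse_self), and O(delete_blueprint) is already established, so O(recuse_self).
Premise 2, O(sign_key -> ¬recuse_self), contraposes to O(recuse_self -> ¬sign_key); with O(recuse_self) we get O(¬sign_key).
The contrapositive of premise 3 (O(¬badge_in -> sign_key)) is O(¬sign_key -> badge_in), and O(¬sign_key) is already established, so O(badge_in).
Premise 5, O(timestamp_dossier -> ¬badge_in), contraposes to O(badge_in -> ¬timestamp_dossier); with O(badge_in) we get O(¬timestamp_dossier).
Premises 7, 8 do not contribute to this derivation.
So O(¬timestamp_dossier) holds, i.e. F(timestamp_dossier). The claim follows.

Yes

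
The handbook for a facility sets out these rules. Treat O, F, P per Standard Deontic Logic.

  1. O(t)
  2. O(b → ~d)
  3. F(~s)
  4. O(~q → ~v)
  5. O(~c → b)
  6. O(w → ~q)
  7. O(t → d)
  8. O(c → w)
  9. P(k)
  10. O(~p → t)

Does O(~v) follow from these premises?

Premise 1 states O(t) outright.
From O(t) and premise 7, O(t → d), we obtain O(d).
Premise 2 is O(b → ~d); contrapositively O(d → ~b). Since O(d) holds, K gives O(~b).
The contrapositive of premise 5 (O(~c → b)) is O(~b → c), and O(~b) is already established, so O(c).
Applying K to premise 8 (O(c → w)) and O(c) yields O(w).
With premise 6, O(w → ~q), the K-axiom yields O(~q).
Applying K to premise 4 (O(~q → ~v)) and O(~q) yields O(~v).
Premises 3, 9, 10 do not contribute to this derivation.
So O(~v) follows.

Yes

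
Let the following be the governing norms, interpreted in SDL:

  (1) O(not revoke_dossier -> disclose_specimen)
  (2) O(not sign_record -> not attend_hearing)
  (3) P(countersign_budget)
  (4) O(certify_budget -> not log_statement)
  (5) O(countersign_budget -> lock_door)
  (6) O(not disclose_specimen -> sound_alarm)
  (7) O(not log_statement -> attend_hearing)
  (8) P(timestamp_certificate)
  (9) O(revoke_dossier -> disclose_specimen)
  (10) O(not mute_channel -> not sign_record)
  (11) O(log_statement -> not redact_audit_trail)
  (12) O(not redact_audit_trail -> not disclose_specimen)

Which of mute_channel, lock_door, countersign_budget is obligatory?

By case analysis on not revoke_dossier: premise 1 gives O(not revoke_dossier -> disclose_specimen) and premise 9 gives O(revoke_dossier -> disclose_specimen), so O(disclose_specimen) either way.
The contrapositive of premise 12 (O(not redact_audit_trail -> not disclose_specimen)) is O(disclose_specimen -> redact_audit_trail), and O(disclose_specimen) is already established, so O(redact_audit_trail).
Premise 11 is O(log_statement -> not redact_audit_trail); contrapositively O(redact_audit_trail -> not log_statement). Since O(redact_audit_trail) holds, K gives O(not log_statement).
With premise 7, O(not log_statement -> attend_hearing), the K-axiom yields O(attend_hearing).
Premise 2 is O(not sign_record -> not attend_hearing); contrapositively O(attend_hearing -> sign_record). Since O(attend_hearing) holds, K gives O(sign_record).
The contrapositive of premise 10 (O(not mute_channel -> not sign_record)) is O(sign_record -> mute_channel), and O(sign_record) is already established, so O(mute_channel).
So O(mute_channel) holds — mute_channel is obligatory. None of the other listed options is made obligatory by any chain of premises.

mute_channel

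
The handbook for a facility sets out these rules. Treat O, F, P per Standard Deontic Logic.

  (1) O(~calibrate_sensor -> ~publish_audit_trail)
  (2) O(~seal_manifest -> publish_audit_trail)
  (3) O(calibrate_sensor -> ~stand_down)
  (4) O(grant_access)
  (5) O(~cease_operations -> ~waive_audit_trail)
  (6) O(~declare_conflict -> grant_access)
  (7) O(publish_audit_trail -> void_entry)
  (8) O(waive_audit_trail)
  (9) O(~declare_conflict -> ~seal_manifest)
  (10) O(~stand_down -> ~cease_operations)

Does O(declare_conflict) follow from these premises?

Premise 8 gives O(waive_audit_trail).
Premise 5, O(~cease_operations -> ~waive_audit_trail), contraposes to O(waive_audit_trail -> cease_operations); with O(waive_audit_trail) we get O(cease_operations).
Premise 10 is O(~stand_down -> ~cease_operations); contrapositively O(cease_operations -> stand_down). Since O(cease_operations) holds, K gives O(stand_down).
The contrapositive of premise 3 (O(calibrate_sensor -> ~stand_down)) is O(stand_down -> ~calibrate_sensor), and O(stand_down) is already established, so O(~calibrate_sensor).
Applying K to premise 1 (O(~calibrate_sensor -> ~publish_audit_trail)) and O(~calibrate_sensor) yields O(~publish_audit_trail).
Premise 2, O(~seal_manifest -> publish_audit_trail), contraposes to O(~publish_audit_trail -> seal_manifest); with O(~publish_audit_trail) we get O(seal_manifest).
The contrapositive of premise 9 (O(~declare_conflict -> ~seal_manifest)) is O(seal_manifest -> declare_conflict), and O(seal_manifest) is already established, so O(declare_conflict).
Premises 4, 6, 7 do not contribute to this derivation.
So O(declare_conflict) follows.

Yes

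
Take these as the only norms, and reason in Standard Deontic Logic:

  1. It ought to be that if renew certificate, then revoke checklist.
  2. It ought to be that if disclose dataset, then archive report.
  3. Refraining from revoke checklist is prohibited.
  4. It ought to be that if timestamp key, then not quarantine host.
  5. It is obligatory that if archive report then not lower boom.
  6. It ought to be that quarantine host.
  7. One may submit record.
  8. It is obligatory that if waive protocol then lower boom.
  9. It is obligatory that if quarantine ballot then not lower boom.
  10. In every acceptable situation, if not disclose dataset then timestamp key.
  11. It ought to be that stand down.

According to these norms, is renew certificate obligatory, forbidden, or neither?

Premise 1 is O(renew_certificate → revoke_checklist); even if O(revoke_checklist) held, inferring O(renew_certificate) would be affirming the consequent — invalid.
No premise or chain of K-axiom applications forces O(renew_certificate), and none forces O(¬renew_certificate). So renew_certificate is neither obligatory nor forbidden under these norms.

Neither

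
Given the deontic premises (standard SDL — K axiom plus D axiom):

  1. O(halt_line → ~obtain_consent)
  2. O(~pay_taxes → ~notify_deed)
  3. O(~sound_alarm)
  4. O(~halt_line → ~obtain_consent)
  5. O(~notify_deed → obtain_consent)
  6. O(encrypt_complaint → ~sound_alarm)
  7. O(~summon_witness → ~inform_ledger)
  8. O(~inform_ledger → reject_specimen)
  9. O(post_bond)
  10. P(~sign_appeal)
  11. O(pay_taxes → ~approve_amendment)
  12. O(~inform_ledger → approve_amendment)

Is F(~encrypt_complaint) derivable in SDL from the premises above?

No

Premise 6 is O(encrypt_complaint → ~sound_alarm); even if O(~sound_alarm) held, inferring O(encrypt_complaint) would be affirming the consequent — invalid.
No other premise forces O(encrypt_complaint). An ideal world satisfying every premise can still have ~encrypt_complaint true, so F(~encrypt_complaint) is not derivable.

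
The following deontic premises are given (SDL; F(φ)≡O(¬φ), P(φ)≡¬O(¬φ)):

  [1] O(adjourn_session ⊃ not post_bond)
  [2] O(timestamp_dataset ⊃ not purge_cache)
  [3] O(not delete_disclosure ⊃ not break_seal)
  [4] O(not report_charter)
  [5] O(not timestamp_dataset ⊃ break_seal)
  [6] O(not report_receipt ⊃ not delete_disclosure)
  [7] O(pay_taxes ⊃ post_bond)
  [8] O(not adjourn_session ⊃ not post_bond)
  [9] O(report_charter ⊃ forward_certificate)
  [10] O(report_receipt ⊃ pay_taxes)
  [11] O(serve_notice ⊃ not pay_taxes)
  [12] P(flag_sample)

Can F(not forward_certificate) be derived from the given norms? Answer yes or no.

Premise 9 is O(report_charter ⊃ forward_certificate), but O(report_charter) is not derivable from the premises, so it does not yield O(forward_certificate).
No other premise forces O(forward_certificate). An ideal world satisfying every premise can still have not forward_certificate true, so F(not forward_certificate) is not derivable.

No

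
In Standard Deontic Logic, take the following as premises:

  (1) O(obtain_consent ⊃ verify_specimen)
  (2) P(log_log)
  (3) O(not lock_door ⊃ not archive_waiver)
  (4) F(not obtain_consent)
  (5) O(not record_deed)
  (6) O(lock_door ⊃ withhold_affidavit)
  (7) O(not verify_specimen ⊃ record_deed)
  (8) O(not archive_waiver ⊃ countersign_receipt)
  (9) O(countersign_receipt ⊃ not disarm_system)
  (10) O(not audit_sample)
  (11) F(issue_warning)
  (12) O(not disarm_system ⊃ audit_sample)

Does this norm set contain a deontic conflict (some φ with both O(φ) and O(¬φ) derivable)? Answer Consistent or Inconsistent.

Consistent

Premise 7 is O(not verify_specimen ⊃ record_deed), but O(not verify_specimen) is not derivable from the premises, so it does not yield O(record_deed).
So O(record_deed) is not derivable, and the apparent clash with O(not record_deed) does not arise.
A world satisfying every obligation exists (e.g. archive_waiver=true, audit_sample=false, countersign_receipt=false, disarm_system=true, issue_warning=false, lock_door=true, log_log=false, obtain_consent=true, record_deed=false, verify_specimen=true, withhold_affidavit=true); no atom is both obligatory and forbidden, so the set is consistent.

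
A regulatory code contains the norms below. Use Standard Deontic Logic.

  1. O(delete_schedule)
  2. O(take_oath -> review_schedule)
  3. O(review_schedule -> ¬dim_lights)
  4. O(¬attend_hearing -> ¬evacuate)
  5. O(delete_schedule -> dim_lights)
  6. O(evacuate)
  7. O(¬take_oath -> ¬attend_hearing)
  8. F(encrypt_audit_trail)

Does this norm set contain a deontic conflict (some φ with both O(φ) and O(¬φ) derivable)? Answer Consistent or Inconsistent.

Premise 6 states O(evacuate) outright.
Premise 4, O(¬attend_hearing -> ¬evacuate), contraposes to O(evacuate -> attend_hearing); with O(evacuate) we get O(attend_hearing).
The contrapositive of premise 7 (O(¬take_oath -> ¬attend_hearing)) is O(attend_hearing -> take_oath), and O(attend_hearing) is already established, so O(take_oath).
With premise 2, O(take_oath -> review_schedule), the K-axiom yields O(review_schedule).
Applying K to premise 3 (O(review_schedule -> ¬dim_lights)) and O(review_schedule) yields O(¬dim_lights).
The contrapositive of premise 5 (O(delete_schedule -> dim_lights)) is O(¬dim_lights -> ¬delete_schedule), and O(¬dim_lights) is already established, so O(¬delete_schedule).
However, premise 1 gives O(delete_schedule).
We now have both O(¬delete_schedule) and O(delete_schedule) — delete_schedule is simultaneously obligatory and forbidden, violating the D-axiom.

Inconsistent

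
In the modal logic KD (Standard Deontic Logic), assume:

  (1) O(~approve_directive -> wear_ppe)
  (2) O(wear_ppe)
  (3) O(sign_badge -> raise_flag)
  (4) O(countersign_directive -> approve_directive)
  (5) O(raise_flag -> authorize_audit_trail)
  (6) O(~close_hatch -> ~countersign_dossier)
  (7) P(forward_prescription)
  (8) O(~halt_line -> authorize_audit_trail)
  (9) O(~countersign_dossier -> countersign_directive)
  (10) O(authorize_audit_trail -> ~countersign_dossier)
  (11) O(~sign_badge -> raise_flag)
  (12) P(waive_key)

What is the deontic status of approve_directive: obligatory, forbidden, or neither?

Premises 11 and 3 cover both cases: O(~sign_badge -> raise_flag) and O(sign_badge -> raise_flag). Since ~sign_badge ∨ sign_badge is a tautology, O(raise_flag) follows.
From O(raise_flag) and premise 5, O(raise_flag -> authorize_audit_trail), we obtain O(authorize_audit_trail).
With premise 10, O(authorize_audit_trail -> ~countersign_dossier), the K-axiom yields O(~countersign_dossier).
With premise 9, O(~countersign_dossier -> countersign_directive), the K-axiom yields O(countersign_directive).
Applying K to premise 4 (O(countersign_directive -> approve_directive)) and O(countersign_directive) yields O(approve_directive).
Premises 1, 2, 6, 7, 8, 12 do not contribute to this derivation.
Hence approve_directive is obligatory.

Obligatory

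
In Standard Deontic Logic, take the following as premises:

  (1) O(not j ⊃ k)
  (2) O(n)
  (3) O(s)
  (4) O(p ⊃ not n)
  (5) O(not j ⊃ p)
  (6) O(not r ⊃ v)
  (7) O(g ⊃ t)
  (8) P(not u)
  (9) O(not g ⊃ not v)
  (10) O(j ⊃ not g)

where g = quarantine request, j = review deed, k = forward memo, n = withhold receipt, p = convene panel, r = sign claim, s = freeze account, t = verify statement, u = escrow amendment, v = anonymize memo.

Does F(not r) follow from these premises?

Premise 2 gives O(n).
Premise 4, O(p ⊃ not n), contraposes to O(n ⊃ not p); with O(n) we get O(not p).
Premise 5 is O(not j ⊃ p); contrapositively O(not p ⊃ j). Since O(not p) holds, K gives O(j).
Premise 10 is O(j ⊃ not g); since O(j), deontic closure gives O(not g).
Premise 9 is O(not g ⊃ not v); since O(not g), deontic closure gives O(not v).
Premise 6 is O(not r ⊃ v); contrapositively O(not v ⊃ r). Since O(not v) holds, K gives O(r).
Premises 1, 3, 7, 8 do not contribute to this derivation.
So O(r) holds, i.e. F(not r). The claim follows.

Yes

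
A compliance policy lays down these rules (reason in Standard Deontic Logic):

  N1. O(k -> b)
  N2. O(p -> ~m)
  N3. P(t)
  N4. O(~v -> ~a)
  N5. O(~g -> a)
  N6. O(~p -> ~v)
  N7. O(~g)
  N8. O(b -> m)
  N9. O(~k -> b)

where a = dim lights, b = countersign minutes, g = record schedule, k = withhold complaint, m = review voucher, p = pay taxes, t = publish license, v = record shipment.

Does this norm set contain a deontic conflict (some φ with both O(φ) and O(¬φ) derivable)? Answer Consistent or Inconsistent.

Inconsistent

By case analysis on k: premise 1 gives O(k -> b) and premise 9 gives O(~k -> b), so O(b) either way.
Premise 8 is O(b -> m); since O(b), deontic closure gives O(m).
The contrapositive of premise 2 (O(p -> ~m)) is O(m -> ~p), and O(m) is already established, so O(~p).
With premise 6, O(~p -> ~v), the K-axiom yields O(~v).
With premise 4, O(~v -> ~a), the K-axiom yields O(~a).
Premise 5, O(~g -> a), contraposes to O(~a -> g); with O(~a) we get O(g).
However, premise 7 gives O(~g).
We now have both O(g) and O(~g) — g is simultaneously obligatory and forbidden, violating the D-axiom.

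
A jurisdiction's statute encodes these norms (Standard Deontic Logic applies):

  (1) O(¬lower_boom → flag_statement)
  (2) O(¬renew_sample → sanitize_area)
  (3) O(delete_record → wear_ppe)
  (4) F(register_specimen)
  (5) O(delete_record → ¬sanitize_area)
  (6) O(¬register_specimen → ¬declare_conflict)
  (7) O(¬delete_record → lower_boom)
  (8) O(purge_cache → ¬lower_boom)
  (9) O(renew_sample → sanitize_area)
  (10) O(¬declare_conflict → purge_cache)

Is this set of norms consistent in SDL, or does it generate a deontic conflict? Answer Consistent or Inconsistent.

Premises 9 and 2 cover both cases: O(renew_sample → sanitize_area) and O(¬renew_sample → sanitize_area). Since renew_sample ∨ ¬renew_sample is a tautology, O(sanitize_area) follows.
Premise 5, O(delete_record → ¬sanitize_area), contraposes to O(sanitize_area → ¬delete_record); with O(sanitize_area) we get O(¬delete_record).
Applying K to premise 7 (O(¬delete_record → lower_boom)) and O(¬delete_record) yields O(lower_boom).
Premise 8, O(purge_cache → ¬lower_boom), contraposes to O(lower_boom → ¬purge_cache); with O(lower_boom) we get O(¬purge_cache).
The contrapositive of premise 10 (O(¬declare_conflict → purge_cache)) is O(¬purge_cache → declare_conflict), and O(¬purge_cache) is already established, so O(declare_conflict).
Premise 6, O(¬register_specimen → ¬declare_conflict), contraposes to O(declare_conflict → register_specimen); with O(declare_conflict) we get O(register_specimen).
Yet premise 4 is F(register_specimen), i.e. O(¬register_specimen).
We now have both O(register_specimen) and O(¬register_specimen) — register_specimen is simultaneously obligatory and forbidden, violating the D-axiom.

Inconsistent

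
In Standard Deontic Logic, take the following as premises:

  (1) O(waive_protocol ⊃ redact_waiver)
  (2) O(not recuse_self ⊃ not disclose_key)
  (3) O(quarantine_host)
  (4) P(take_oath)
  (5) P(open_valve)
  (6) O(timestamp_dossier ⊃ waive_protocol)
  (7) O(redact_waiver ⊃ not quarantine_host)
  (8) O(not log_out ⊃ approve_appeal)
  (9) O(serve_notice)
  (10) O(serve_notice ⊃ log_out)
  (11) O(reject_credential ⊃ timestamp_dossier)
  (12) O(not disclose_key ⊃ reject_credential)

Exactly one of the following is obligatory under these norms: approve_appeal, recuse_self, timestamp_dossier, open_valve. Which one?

recuse_self

From premise 3 we have O(quarantine_host).
Premise 7 is O(redact_waiver ⊃ not quarantine_host); contrapositively O(quarantine_host ⊃ not redact_waiver). Since O(quarantine_host) holds, K gives O(not redact_waiver).
The contrapositive of premise 1 (O(waive_protocol ⊃ redact_waiver)) is O(not redact_waiver ⊃ not waive_protocol), and O(not redact_waiver) is already established, so O(not waive_protocol).
The contrapositive of premise 6 (O(timestamp_dossier ⊃ waive_protocol)) is O(not waive_protocol ⊃ not timestamp_dossier), and O(not waive_protocol) is already established, so O(not timestamp_dossier).
The contrapositive of premise 11 (O(reject_credential ⊃ timestamp_dossier)) is O(not timestamp_dossier ⊃ not reject_credential), and O(not timestamp_dossier) is already established, so O(not reject_credential).
Premise 12 is O(not disclose_key ⊃ reject_credential); contrapositively O(not reject_credential ⊃ disclose_key). Since O(not reject_credential) holds, K gives O(disclose_key).
The contrapositive of premise 2 (O(not recuse_self ⊃ not disclose_key)) is O(disclose_key ⊃ recuse_self), and O(disclose_key) is already established, so O(recuse_self).
So O(recuse_self) holds — recuse_self is obligatory. None of the other listed options is made obligatory by any chain of premises.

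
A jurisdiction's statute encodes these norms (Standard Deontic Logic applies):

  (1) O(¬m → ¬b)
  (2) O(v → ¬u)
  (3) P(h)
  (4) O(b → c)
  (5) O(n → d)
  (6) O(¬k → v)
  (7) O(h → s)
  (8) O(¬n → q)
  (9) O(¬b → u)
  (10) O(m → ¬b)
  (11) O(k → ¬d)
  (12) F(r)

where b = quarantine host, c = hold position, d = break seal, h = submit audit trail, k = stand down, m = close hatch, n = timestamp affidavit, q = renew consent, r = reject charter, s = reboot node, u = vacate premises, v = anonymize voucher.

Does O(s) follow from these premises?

Premise 7 is O(h → s), but O(h) is not derivable from the premises (the permission P(h) asserts only ¬O(¬h), not O(h)), so it does not yield O(s).
No other premise forces O(s). An ideal world satisfying every premise can still have s false, so O(s) is not derivable.

No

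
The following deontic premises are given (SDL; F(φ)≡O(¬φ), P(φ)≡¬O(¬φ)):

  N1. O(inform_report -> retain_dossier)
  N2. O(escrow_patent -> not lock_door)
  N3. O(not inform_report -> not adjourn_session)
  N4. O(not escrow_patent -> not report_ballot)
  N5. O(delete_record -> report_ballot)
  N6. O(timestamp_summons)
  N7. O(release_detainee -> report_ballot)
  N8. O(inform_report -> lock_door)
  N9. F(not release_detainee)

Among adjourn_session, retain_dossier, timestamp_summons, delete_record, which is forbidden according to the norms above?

adjourn_session

Premise 9, F(not release_detainee), is equivalent to O(release_detainee).
Premise 7 is O(release_detainee -> report_ballot); since O(release_detainee), deontic closure gives O(report_ballot).
Premise 4, O(not escrow_patent -> not report_ballot), contraposes to O(report_ballot -> escrow_patent); with O(report_ballot) we get O(escrow_patent).
With premise 2, O(escrow_patent -> not lock_door), the K-axiom yields O(not lock_door).
Premise 8, O(inform_report -> lock_door), contraposes to O(not lock_door -> not inform_report); with O(not lock_door) we get O(not inform_report).
Applying K to premise 3 (O(not inform_report -> not adjourn_session)) and O(not inform_report) yields O(not adjourn_session).
So O(not adjourn_session) holds, i.e. adjourn_session is forbidden. None of the other listed options is forbidden under the premises.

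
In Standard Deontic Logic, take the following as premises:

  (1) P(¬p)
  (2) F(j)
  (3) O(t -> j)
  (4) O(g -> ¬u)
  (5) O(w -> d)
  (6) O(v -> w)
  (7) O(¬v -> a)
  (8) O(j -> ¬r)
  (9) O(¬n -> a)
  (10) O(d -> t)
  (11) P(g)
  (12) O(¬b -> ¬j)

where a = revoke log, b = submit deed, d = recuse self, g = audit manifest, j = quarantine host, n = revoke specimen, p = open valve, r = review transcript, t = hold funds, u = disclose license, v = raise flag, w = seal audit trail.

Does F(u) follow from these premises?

Premise 4 is O(g -> ¬u), but O(g) is not derivable from the premises (the permission P(g) asserts only ¬O(¬g), not O(g)), so it does not yield O(¬u).
No other premise forces O(¬u). An ideal world satisfying every premise can still have u true, so F(u) is not derivable.

No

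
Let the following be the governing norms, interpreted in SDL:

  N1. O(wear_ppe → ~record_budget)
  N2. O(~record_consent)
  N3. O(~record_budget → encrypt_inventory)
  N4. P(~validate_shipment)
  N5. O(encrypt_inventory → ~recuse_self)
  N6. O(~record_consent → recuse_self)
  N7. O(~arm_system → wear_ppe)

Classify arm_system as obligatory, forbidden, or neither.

Obligatory

Premise 2 states O(~record_consent) outright.
Applying K to premise 6 (O(~record_consent → recuse_self)) and O(~record_consent) yields O(recuse_self).
The contrapositive of premise 5 (O(encrypt_inventory → ~recuse_self)) is O(recuse_self → ~encrypt_inventory), and O(recuse_self) is already established, so O(~encrypt_inventory).
The contrapositive of premise 3 (O(~record_budget → encrypt_inventory)) is O(~encrypt_inventory → record_budget), and O(~encrypt_inventory) is already established, so O(record_budget).
The contrapositive of premise 1 (O(wear_ppe → ~record_budget)) is O(record_budget → ~wear_ppe), and O(record_budget) is already established, so O(~wear_ppe).
Premise 7 is O(~arm_system → wear_ppe); contrapositively O(~wear_ppe → arm_system). Since O(~wear_ppe) holds, K gives O(arm_system).
Premise 4 does not contribute to this derivation.
Hence arm_system is obligatory.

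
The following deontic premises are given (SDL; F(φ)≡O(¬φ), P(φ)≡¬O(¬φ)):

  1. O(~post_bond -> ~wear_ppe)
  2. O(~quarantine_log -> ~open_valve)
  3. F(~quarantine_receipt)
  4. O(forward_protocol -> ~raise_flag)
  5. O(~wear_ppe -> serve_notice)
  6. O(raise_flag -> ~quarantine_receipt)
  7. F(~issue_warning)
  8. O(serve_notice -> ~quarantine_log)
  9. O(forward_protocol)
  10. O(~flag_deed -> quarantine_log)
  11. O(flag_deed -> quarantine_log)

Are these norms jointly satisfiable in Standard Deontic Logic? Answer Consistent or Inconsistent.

Premise 6 is O(raise_flag -> ~quarantine_receipt), but O(raise_flag) is not derivable from the premises, so it does not yield O(~quarantine_receipt).
So O(~quarantine_receipt) is not derivable, and the apparent clash with O(quarantine_receipt) does not arise.
A world satisfying every obligation exists (e.g. flag_deed=false, forward_protocol=true, issue_warning=true, open_valve=false, post_bond=true, quarantine_log=true, quarantine_receipt=true, raise_flag=false, serve_notice=false, wear_ppe=true); no atom is both obligatory and forbidden, so the set is consistent.

Consistent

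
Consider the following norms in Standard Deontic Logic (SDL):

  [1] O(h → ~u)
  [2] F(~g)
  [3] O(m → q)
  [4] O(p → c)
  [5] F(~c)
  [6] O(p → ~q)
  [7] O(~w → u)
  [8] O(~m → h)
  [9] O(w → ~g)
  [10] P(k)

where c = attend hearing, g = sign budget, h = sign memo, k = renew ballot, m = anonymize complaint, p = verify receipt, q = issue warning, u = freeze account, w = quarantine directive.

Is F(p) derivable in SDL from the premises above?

Yes

F(~g) at premise 2 means O(g).
Premise 9 is O(w → ~g); contrapositively O(g → ~w). Since O(g) holds, K gives O(~w).
From O(~w) and premise 7, O(~w → u), we obtain O(u).
Premise 1, O(h → ~u), contraposes to O(u → ~h); with O(u) we get O(~h).
The contrapositive of premise 8 (O(~m → h)) is O(~h → m), and O(~h) is already established, so O(m).
Applying K to premise 3 (O(m → q)) and O(m) yields O(q).
Premise 6, O(p → ~q), contraposes to O(q → ~p); with O(q) we get O(~p).
Premises 4, 5, 10 do not contribute to this derivation.
So O(~p) holds, i.e. F(p). The claim follows.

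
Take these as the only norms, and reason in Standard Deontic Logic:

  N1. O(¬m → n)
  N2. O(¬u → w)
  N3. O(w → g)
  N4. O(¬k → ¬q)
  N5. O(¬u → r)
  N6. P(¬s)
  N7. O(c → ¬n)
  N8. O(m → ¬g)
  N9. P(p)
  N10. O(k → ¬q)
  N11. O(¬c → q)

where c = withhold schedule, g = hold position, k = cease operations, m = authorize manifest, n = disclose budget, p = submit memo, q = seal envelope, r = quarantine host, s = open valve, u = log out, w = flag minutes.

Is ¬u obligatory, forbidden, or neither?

Premises 10 and 4 are O(k → ¬q) and O(¬k → ¬q); every ideal world satisfies k or ¬k, so in either case ¬q holds — hence O(¬q).
Premise 11, O(¬c → q), contraposes to O(¬q → c); with O(¬q) we get O(c).
From O(c) and premise 7, O(c → ¬n), we obtain O(¬n).
Premise 1, O(¬m → n), contraposes to O(¬n → m); with O(¬n) we get O(m).
Premise 8 is O(m → ¬g); since O(m), deontic closure gives O(¬g).
The contrapositive of premise 3 (O(w → g)) is O(¬g → ¬w), and O(¬g) is already established, so O(¬w).
Premise 2 is O(¬u → w); contrapositively O(¬w → u). Since O(¬w) holds, K gives O(u).
Premises 5, 6, 9 do not contribute to this derivation.
Thus O(u), which is F(¬u): ¬u is forbidden.

Forbidden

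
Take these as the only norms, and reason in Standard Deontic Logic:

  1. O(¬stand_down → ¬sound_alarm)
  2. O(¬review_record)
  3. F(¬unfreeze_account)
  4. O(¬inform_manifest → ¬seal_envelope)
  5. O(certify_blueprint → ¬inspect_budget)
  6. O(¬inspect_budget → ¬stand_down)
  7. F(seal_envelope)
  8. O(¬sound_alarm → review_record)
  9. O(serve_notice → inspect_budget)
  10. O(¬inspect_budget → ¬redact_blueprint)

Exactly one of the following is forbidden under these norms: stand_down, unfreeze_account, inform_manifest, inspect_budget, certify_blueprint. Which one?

From premise 2 we have O(¬review_record).
The contrapositive of premise 8 (O(¬sound_alarm → review_record)) is O(¬review_record → sound_alarm), and O(¬review_record) is already established, so O(sound_alarm).
Premise 1, O(¬stand_down → ¬sound_alarm), contraposes to O(sound_alarm → stand_down); with O(sound_alarm) we get O(stand_down).
The contrapositive of premise 6 (O(¬inspect_budget → ¬stand_down)) is O(stand_down → inspect_budget), and O(stand_down) is already established, so O(inspect_budget).
Premise 5, O(certify_blueprint → ¬inspect_budget), contraposes to O(inspect_budget → ¬certify_blueprint); with O(inspect_budget) we get O(¬certify_blueprint).
So O(¬certify_blueprint) holds, i.e. certify_blueprint is forbidden. None of the other listed options is forbidden under the premises.

certify_blueprint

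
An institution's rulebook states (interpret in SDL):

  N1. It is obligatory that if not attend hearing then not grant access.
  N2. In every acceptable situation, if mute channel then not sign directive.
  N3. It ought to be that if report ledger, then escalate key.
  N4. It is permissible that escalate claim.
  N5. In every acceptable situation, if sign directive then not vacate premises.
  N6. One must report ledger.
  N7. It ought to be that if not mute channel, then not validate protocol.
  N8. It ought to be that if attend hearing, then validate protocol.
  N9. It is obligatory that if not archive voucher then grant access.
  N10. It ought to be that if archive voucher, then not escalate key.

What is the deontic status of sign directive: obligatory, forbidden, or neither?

Forbidden

From premise 6 we have O(report_ledger).
Applying K to premise 3 (O(report_ledger → escalate_key)) and O(report_ledger) yields O(escalate_key).
The contrapositive of premise 10 (O(archive_voucher → ¬escalate_key)) is O(escalate_key → ¬archive_voucher), and O(escalate_key) is already established, so O(¬archive_voucher).
Applying K to premise 9 (O(¬archive_voucher → grant_access)) and O(¬archive_voucher) yields O(grant_access).
Premise 1, O(¬attend_hearing → ¬grant_access), contraposes to O(grant_access → attend_hearing); with O(grant_access) we get O(attend_hearing).
From O(attend_hearing) and premise 8, O(attend_hearing → validate_protocol), we obtain O(validate_protocol).
Premise 7, O(¬mute_channel → ¬validate_protocol), contraposes to O(validate_protocol → mute_channel); with O(validate_protocol) we get O(mute_channel).
With premise 2, O(mute_channel → ¬sign_directive), the K-axiom yields O(¬sign_directive).
Premises 4, 5 do not contribute to this derivation.
Thus O(¬sign_directive), which is F(sign_directive): sign_directive is forbidden.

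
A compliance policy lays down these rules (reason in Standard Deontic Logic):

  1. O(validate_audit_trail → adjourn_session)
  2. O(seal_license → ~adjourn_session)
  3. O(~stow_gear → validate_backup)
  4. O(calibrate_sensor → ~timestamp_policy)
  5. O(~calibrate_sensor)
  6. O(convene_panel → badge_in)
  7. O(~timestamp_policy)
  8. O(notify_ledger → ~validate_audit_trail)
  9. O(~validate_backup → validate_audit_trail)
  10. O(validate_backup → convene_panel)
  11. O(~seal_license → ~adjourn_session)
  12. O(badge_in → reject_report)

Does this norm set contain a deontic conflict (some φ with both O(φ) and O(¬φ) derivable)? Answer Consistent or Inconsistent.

Consistent

Premise 4 is O(calibrate_sensor → ~timestamp_policy); even if O(~timestamp_policy) held, inferring O(calibrate_sensor) would be affirming the consequent — invalid.
So O(calibrate_sensor) is not derivable, and the apparent clash with O(~calibrate_sensor) does not arise.
A world satisfying every obligation exists (e.g. adjourn_session=false, badge_in=true, calibrate_sensor=false, convene_panel=true, notify_ledger=false, reject_report=true, seal_license=false, stow_gear=false, timestamp_policy=false, validate_audit_trail=false, validate_backup=true); no atom is both obligatory and forbidden, so the set is consistent.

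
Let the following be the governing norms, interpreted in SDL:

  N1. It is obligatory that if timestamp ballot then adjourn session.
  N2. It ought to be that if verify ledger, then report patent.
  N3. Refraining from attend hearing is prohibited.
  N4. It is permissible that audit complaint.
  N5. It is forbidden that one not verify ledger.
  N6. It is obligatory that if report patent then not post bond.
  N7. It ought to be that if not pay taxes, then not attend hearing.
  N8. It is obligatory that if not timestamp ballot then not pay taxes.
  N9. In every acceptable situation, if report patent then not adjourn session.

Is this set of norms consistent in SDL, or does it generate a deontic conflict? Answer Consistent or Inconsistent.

F(¬attend_hearing) at premise 3 means O(attend_hearing).
Premise 7 is O(¬pay_taxes → ¬attend_hearing); contrapositively O(attend_hearing → pay_taxes). Since O(attend_hearing) holds, K gives O(pay_taxes).
The contrapositive of premise 8 (O(¬timestamp_ballot → ¬pay_taxes)) is O(pay_taxes → timestamp_ballot), and O(pay_taxes) is already established, so O(timestamp_ballot).
Premise 1 is O(timestamp_ballot → adjourn_session); since O(timestamp_ballot), deontic closure gives O(adjourn_session).
The contrapositive of premise 9 (O(report_patent → ¬adjourn_session)) is O(adjourn_session → ¬report_patent), and O(adjourn_session) is already established, so O(¬report_patent).
Premise 2 is O(verify_ledger → report_patent); contrapositively O(¬report_patent → ¬verify_ledger). Since O(¬report_patent) holds, K gives O(¬verify_ledger).
However, F(¬verify_ledger) at premise 5 amounts to O(verify_ledger).
We now have both O(¬verify_ledger) and O(verify_ledger) — verify_ledger is simultaneously obligatory and forbidden, violating the D-axiom.

Inconsistent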